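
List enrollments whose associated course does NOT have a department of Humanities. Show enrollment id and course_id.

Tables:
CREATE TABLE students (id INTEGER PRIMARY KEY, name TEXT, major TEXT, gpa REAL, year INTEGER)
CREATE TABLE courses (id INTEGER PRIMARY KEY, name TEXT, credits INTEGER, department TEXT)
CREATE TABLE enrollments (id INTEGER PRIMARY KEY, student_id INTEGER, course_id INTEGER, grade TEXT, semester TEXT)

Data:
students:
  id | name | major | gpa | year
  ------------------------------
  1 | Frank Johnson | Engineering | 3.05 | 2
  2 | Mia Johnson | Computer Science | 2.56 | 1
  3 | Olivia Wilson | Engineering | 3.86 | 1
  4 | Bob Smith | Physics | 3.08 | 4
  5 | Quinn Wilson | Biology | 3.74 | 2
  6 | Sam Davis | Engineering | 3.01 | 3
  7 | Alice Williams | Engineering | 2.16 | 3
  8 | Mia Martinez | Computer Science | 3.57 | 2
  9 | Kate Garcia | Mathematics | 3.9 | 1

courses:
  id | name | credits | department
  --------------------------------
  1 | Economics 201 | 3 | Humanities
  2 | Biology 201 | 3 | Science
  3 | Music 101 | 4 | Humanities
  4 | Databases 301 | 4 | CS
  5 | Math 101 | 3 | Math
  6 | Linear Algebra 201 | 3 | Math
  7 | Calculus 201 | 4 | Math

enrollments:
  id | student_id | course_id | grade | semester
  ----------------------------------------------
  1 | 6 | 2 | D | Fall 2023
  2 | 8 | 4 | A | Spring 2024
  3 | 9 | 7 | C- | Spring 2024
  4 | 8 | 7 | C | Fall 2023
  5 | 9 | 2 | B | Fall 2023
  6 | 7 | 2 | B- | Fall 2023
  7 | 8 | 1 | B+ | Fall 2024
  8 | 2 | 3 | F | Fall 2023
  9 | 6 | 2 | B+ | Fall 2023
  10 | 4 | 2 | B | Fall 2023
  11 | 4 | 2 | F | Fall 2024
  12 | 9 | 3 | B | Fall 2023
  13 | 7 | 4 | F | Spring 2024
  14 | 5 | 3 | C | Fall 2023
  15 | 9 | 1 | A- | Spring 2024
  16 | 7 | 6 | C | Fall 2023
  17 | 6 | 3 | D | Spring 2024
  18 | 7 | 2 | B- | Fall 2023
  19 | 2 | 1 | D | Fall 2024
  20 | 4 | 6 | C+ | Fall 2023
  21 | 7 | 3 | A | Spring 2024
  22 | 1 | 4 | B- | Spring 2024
SELECT id, course_id FROM enrollments WHERE course_id NOT IN (SELECT id FROM courses WHERE department = 'Humanities')

Execution result:
id | course_id
1 | 2
2 | 4
3 | 7
4 | 7
5 | 2
6 | 2
9 | 2
10 | 2
11 | 2
13 | 4
16 | 6
18 | 2
20 | 6
22 | 4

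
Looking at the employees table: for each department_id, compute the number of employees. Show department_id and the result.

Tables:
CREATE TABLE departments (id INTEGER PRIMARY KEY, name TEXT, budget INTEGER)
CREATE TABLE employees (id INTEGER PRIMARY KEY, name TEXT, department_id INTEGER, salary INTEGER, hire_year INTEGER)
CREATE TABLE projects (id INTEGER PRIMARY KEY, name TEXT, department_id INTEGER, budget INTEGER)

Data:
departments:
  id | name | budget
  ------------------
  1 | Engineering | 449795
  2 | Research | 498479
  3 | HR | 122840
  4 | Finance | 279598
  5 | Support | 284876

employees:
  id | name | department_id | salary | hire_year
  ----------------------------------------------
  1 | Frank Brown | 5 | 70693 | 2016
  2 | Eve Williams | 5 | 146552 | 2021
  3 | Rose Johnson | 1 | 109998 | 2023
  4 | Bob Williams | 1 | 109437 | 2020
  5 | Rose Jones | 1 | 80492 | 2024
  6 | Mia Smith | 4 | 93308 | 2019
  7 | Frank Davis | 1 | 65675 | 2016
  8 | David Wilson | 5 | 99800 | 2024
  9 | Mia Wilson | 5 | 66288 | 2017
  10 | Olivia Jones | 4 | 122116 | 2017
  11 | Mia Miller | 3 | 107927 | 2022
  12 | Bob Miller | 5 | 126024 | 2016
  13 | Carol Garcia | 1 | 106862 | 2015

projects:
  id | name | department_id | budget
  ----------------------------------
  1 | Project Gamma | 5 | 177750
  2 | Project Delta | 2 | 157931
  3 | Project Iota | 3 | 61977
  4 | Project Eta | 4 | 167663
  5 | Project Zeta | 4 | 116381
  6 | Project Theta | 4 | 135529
SELECT department_id, COUNT(*) AS n FROM employees GROUP BY department_id

Execution result:
department_id | n
1 | 5
3 | 1
4 | 2
5 | 5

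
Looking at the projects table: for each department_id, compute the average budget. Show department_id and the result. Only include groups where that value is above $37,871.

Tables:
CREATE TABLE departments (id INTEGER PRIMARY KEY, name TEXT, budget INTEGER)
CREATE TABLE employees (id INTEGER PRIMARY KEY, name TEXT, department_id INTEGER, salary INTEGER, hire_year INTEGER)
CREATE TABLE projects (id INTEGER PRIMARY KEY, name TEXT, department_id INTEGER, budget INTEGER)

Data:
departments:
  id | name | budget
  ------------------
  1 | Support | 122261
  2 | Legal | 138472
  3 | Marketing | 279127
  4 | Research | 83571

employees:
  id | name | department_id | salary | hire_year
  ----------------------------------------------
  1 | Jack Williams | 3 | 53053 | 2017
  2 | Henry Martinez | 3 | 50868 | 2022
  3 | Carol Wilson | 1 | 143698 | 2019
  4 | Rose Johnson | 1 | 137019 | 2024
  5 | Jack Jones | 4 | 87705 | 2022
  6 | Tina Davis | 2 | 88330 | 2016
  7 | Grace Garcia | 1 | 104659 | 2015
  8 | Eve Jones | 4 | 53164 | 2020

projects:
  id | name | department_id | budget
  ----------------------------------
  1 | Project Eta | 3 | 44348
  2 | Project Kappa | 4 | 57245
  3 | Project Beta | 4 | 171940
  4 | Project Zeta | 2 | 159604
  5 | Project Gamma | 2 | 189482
SELECT department_id, AVG(budget) AS avg_budget FROM projects GROUP BY department_id HAVING AVG(budget) > 37871

Execution result:
department_id | avg_budget
2 | 174543.00
3 | 44348.00
4 | 114592.50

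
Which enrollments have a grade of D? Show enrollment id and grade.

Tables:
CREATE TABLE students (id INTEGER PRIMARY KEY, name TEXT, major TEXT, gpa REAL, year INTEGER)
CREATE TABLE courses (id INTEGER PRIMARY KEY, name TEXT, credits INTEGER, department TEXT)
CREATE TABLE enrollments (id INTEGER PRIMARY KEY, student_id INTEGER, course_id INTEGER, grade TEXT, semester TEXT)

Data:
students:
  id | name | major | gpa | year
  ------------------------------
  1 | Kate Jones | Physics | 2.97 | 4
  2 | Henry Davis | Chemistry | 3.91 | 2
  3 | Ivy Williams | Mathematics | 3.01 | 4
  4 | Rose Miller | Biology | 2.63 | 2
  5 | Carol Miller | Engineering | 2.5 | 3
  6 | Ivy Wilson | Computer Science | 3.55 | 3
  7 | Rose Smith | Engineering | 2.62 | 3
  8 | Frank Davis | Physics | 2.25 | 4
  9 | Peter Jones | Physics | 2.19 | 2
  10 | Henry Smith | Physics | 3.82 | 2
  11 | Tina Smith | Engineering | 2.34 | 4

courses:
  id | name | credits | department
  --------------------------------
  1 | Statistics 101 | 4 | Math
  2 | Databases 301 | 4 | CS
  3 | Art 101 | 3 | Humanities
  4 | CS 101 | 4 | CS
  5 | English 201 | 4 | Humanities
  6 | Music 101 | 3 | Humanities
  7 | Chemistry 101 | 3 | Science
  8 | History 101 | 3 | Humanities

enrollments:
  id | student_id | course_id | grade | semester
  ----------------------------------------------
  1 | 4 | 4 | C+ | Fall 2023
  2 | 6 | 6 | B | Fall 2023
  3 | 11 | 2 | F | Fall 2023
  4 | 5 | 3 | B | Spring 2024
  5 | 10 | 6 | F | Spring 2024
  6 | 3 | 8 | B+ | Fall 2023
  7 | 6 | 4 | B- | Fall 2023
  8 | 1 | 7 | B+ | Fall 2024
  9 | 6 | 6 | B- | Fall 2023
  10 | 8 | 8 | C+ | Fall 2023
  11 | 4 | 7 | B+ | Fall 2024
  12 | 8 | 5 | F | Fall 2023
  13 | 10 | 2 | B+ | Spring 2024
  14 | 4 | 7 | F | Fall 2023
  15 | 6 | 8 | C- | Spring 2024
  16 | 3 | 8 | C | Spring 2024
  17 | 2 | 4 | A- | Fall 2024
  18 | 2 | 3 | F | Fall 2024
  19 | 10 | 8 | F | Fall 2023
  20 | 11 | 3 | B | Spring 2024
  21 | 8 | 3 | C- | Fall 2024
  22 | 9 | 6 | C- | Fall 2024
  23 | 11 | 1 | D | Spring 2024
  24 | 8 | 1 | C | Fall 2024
SELECT id, grade FROM enrollments WHERE grade = 'D'

Execution result:
id | grade
23 | D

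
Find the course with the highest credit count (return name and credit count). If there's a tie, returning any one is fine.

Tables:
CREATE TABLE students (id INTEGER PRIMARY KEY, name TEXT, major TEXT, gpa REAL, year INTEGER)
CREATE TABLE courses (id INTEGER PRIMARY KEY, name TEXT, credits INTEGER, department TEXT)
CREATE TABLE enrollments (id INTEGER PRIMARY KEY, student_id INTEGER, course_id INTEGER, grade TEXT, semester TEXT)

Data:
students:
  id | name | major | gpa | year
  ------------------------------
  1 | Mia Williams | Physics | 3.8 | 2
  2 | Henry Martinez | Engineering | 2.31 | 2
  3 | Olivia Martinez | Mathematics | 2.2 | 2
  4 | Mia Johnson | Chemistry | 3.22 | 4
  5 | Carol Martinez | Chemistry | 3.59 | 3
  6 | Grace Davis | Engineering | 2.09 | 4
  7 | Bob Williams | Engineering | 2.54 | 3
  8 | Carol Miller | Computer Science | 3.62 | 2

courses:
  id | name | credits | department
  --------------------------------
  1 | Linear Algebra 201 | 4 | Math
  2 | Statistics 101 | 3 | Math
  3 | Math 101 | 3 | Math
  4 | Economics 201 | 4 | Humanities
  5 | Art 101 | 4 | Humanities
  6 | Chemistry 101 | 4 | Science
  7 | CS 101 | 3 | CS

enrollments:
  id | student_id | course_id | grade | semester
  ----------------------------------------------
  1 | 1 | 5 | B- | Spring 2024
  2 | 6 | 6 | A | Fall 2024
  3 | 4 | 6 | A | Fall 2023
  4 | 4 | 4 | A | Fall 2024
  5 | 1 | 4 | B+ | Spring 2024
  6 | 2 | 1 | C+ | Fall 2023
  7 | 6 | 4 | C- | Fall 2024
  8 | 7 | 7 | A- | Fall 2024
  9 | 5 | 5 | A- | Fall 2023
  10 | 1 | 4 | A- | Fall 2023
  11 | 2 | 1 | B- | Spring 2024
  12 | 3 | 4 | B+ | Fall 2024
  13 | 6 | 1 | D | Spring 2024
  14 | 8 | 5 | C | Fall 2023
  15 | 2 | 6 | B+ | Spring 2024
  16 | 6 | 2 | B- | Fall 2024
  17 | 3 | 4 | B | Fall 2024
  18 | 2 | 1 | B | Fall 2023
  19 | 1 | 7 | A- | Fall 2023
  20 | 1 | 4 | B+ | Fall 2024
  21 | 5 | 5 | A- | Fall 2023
SELECT name, credits FROM courses ORDER BY credits DESC LIMIT 1

Execution result:
name | credits
Linear Algebra 201 | 4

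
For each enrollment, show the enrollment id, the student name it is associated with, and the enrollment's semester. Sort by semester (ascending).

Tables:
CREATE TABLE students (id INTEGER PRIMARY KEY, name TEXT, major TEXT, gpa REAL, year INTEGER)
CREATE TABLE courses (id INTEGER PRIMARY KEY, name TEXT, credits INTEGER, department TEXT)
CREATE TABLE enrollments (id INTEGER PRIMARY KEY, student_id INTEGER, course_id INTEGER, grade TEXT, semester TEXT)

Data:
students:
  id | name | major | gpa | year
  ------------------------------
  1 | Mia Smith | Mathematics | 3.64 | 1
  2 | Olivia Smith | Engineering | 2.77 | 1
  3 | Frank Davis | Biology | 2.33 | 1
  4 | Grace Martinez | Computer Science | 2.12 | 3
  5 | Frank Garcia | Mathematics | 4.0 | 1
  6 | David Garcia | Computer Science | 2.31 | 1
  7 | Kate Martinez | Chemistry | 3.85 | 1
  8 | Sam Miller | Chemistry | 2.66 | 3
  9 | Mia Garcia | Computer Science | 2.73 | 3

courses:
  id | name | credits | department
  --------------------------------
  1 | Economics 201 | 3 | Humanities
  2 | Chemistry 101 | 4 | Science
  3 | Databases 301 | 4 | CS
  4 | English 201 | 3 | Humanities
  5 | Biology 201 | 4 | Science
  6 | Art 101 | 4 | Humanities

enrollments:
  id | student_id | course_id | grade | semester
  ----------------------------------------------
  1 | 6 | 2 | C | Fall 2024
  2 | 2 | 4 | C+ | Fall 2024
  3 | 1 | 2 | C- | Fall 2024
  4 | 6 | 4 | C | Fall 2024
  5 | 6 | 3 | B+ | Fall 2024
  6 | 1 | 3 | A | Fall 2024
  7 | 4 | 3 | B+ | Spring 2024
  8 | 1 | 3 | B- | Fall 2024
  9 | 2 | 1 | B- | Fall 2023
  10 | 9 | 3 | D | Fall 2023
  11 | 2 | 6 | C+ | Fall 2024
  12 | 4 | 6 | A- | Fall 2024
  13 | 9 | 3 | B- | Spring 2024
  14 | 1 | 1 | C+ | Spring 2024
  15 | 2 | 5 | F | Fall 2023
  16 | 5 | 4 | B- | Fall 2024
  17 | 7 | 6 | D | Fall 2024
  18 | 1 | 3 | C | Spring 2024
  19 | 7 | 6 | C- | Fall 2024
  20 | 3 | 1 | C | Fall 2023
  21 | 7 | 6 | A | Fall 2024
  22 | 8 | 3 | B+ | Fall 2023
SELECT c.id, p.name AS student, c.semester FROM enrollments c JOIN students p ON c.student_id = p.id ORDER BY c.semester ASC

Execution result:
id | student | semester
9 | Olivia Smith | Fall 2023
10 | Mia Garcia | Fall 2023
15 | Olivia Smith | Fall 2023
20 | Frank Davis | Fall 2023
22 | Sam Miller | Fall 2023
1 | David Garcia | Fall 2024
2 | Olivia Smith | Fall 2024
3 | Mia Smith | Fall 2024
4 | David Garcia | Fall 2024
5 | David Garcia | Fall 2024
6 | Mia Smith | Fall 2024
8 | Mia Smith | Fall 2024
11 | Olivia Smith | Fall 2024
12 | Grace Martinez | Fall 2024
16 | Frank Garcia | Fall 2024
17 | Kate Martinez | Fall 2024
19 | Kate Martinez | Fall 2024
21 | Kate Martinez | Fall 2024
7 | Grace Martinez | Spring 2024
13 | Mia Garcia | Spring 2024
14 | Mia Smith | Spring 2024
18 | Mia Smith | Spring 2024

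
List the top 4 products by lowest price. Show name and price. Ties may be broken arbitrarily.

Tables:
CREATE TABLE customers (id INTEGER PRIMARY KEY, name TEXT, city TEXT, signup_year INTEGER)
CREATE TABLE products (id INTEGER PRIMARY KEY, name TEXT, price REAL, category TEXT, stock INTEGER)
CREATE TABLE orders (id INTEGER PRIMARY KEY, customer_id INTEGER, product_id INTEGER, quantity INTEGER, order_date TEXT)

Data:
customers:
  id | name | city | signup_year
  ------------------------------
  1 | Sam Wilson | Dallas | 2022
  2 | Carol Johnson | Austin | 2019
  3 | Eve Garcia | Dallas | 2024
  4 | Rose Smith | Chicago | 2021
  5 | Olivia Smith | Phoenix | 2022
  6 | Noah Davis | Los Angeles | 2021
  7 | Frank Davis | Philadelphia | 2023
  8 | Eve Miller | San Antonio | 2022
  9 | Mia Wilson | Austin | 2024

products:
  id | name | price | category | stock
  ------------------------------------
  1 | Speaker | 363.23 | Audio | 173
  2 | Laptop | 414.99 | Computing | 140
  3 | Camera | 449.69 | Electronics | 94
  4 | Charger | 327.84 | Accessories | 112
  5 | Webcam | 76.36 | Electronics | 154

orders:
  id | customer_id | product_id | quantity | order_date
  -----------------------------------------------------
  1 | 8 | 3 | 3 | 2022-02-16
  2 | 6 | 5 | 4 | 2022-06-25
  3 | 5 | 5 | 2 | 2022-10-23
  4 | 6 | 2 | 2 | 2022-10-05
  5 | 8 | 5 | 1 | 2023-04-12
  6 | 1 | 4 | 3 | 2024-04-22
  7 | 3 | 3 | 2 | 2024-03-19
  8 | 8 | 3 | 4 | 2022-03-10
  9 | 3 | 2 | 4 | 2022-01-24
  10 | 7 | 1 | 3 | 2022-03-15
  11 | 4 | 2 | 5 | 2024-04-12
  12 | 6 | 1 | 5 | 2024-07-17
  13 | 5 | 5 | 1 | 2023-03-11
SELECT name, price FROM products ORDER BY price ASC LIMIT 4

Execution result:
name | price
Webcam | 76.36
Charger | 327.84
Speaker | 363.23
Laptop | 414.99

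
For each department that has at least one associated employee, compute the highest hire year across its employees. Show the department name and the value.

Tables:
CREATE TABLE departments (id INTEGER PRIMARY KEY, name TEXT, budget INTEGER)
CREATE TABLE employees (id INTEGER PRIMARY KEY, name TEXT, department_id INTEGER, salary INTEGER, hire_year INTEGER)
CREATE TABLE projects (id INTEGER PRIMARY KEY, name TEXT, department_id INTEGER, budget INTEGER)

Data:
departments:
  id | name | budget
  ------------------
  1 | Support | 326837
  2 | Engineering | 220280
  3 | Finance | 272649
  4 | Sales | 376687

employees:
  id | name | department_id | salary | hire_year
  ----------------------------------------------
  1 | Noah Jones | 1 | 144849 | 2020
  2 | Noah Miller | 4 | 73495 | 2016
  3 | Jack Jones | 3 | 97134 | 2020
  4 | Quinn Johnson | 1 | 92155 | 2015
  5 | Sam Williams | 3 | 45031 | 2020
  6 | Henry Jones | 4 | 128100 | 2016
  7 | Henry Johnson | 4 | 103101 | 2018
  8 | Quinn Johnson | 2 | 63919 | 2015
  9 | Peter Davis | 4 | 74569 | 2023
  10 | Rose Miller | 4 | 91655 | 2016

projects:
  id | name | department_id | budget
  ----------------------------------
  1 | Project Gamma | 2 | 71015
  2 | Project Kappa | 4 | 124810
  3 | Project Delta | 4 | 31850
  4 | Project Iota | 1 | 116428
SELECT p.name, MAX(c.hire_year) AS max_hire_year FROM employees c JOIN departments p ON c.department_id = p.id GROUP BY p.id, p.name

Execution result:
name | max_hire_year
Support | 2020
Engineering | 2015
Finance | 2020
Sales | 2023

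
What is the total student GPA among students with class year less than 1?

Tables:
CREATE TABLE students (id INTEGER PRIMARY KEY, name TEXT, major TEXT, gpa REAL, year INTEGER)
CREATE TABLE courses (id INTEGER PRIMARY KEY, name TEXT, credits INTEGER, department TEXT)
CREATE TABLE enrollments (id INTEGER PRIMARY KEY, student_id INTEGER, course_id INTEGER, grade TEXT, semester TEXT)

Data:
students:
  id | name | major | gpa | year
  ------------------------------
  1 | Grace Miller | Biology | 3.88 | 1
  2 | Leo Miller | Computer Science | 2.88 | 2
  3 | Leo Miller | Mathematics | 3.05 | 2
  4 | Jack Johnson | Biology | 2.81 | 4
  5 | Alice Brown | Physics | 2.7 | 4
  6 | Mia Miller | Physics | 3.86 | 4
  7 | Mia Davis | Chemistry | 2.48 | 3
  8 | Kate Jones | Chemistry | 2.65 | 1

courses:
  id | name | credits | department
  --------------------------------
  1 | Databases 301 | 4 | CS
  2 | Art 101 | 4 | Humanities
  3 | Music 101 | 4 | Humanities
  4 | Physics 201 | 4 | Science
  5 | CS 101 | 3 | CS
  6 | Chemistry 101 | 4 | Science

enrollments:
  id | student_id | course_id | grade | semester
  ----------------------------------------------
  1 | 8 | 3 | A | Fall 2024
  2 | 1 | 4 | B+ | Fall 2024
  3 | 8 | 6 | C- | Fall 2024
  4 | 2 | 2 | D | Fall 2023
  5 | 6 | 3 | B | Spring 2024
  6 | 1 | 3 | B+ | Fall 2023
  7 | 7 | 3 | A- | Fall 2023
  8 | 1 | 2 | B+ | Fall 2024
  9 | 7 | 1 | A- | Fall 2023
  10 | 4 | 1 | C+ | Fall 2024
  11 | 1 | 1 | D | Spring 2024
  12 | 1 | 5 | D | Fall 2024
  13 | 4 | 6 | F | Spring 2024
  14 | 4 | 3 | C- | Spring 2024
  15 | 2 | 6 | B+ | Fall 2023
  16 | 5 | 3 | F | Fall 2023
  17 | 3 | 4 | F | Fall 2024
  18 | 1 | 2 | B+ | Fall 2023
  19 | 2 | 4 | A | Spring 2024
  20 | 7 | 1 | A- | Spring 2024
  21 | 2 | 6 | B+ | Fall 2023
SELECT SUM(gpa) FROM students WHERE year < 1

Execution result:
NULL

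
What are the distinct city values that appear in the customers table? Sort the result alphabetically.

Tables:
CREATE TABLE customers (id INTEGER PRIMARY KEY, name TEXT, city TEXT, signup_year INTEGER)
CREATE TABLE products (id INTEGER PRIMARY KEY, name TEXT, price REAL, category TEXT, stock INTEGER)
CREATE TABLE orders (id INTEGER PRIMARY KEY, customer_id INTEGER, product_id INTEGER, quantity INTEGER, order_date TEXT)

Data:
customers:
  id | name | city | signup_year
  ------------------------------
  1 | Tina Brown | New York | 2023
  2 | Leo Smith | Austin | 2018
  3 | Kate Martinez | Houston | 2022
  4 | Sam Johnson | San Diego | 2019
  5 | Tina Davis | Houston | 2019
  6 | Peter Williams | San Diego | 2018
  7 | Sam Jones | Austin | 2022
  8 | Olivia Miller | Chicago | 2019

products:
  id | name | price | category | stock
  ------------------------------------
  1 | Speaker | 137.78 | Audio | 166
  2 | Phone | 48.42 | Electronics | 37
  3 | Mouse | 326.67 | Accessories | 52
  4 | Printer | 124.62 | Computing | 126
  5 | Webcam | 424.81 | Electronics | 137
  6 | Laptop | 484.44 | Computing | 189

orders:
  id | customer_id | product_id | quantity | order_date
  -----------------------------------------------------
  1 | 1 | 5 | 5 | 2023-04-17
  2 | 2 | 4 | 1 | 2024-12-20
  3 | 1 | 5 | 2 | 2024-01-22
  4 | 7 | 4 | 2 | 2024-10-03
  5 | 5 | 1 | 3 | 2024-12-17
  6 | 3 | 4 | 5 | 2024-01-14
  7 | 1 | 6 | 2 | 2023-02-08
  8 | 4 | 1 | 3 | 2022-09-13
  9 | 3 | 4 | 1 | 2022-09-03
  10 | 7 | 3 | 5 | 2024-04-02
SELECT DISTINCT city FROM customers ORDER BY city

Execution result:
city
Austin
Chicago
Houston
New York
San Diego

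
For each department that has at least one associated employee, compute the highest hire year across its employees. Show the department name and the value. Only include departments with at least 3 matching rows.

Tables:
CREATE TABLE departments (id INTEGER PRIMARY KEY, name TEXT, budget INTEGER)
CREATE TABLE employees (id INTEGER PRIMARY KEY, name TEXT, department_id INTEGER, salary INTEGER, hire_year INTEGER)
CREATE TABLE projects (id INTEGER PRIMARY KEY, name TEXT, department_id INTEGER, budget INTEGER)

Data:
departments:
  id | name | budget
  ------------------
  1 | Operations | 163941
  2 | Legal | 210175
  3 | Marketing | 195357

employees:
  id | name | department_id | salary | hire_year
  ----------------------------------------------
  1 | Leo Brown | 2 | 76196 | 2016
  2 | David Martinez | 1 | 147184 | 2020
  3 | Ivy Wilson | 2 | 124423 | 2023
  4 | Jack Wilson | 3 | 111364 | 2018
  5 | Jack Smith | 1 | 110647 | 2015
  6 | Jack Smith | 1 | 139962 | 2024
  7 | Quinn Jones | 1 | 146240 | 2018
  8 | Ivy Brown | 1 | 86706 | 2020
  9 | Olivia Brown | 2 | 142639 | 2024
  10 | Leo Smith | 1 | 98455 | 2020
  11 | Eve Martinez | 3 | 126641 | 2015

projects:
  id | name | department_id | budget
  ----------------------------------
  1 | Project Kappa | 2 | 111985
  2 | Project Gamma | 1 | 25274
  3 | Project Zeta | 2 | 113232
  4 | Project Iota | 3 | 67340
SELECT p.name, MAX(c.hire_year) AS max_hire_year FROM employees c JOIN departments p ON c.department_id = p.id GROUP BY p.id, p.name HAVING COUNT(*) >= 3

Execution result:
name | max_hire_year
Operations | 2024
Legal | 2024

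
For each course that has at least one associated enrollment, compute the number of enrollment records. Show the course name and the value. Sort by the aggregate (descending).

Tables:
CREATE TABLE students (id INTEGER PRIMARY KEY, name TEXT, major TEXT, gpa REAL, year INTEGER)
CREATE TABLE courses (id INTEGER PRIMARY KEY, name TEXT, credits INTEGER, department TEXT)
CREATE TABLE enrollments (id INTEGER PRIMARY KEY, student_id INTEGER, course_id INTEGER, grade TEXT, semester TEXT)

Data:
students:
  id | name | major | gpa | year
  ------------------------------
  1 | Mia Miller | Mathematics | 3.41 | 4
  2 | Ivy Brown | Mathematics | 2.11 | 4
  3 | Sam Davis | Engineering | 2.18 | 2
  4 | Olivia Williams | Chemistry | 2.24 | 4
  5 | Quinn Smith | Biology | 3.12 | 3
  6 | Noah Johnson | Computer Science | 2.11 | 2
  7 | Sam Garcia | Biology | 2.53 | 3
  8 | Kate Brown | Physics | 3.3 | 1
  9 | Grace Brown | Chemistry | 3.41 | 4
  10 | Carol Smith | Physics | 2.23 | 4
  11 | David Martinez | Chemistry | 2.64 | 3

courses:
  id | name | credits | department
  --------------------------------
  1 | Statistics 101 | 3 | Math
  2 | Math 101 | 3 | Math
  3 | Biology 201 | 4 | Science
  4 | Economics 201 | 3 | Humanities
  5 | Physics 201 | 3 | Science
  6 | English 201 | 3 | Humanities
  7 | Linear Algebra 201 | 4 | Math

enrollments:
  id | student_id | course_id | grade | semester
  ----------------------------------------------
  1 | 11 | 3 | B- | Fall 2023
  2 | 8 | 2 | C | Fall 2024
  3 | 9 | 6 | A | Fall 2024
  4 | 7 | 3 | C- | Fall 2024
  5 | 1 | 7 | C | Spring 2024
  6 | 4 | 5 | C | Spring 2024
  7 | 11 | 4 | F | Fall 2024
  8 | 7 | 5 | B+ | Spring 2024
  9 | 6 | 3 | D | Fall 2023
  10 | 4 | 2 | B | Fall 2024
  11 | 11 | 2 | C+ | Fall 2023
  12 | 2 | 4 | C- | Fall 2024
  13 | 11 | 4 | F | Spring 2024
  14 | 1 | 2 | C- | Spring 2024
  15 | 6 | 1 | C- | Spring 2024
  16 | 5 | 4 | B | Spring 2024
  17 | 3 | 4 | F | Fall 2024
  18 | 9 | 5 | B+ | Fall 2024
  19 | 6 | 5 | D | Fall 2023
SELECT p.name, COUNT(*) AS n FROM enrollments c JOIN courses p ON c.course_id = p.id GROUP BY p.id, p.name ORDER BY n DESC

Execution result:
name | n
Economics 201 | 5
Math 101 | 4
Physics 201 | 4
Biology 201 | 3
Statistics 101 | 1
English 201 | 1
Linear Algebra 201 | 1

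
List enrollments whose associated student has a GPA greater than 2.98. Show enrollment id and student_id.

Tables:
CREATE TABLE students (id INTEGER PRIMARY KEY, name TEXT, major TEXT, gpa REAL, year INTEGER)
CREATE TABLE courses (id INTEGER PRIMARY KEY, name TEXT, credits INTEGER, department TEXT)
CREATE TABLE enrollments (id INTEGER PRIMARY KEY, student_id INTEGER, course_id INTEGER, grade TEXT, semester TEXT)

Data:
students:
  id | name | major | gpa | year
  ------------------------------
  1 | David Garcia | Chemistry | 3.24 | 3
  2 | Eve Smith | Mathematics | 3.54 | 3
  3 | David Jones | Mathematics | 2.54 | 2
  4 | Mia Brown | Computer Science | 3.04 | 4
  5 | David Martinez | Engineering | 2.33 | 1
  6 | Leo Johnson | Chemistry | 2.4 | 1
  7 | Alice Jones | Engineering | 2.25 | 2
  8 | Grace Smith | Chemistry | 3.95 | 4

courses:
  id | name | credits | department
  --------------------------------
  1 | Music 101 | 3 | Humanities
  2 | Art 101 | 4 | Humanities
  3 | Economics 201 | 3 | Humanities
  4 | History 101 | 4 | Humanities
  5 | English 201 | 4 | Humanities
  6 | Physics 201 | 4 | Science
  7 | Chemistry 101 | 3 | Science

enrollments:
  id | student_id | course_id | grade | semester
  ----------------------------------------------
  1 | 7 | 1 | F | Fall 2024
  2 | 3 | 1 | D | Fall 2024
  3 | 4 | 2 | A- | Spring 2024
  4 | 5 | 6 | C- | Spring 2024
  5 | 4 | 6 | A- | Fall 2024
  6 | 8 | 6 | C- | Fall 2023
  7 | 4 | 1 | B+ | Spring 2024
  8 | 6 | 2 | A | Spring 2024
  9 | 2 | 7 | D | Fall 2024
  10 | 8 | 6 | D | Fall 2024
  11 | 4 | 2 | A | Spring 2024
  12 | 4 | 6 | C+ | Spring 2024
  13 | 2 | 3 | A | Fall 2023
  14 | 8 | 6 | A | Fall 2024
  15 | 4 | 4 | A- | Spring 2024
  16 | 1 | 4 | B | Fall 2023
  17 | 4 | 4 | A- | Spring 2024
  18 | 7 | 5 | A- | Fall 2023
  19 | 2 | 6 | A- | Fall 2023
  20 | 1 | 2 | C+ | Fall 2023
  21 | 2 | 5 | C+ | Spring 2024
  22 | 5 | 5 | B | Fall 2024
SELECT id, student_id FROM enrollments WHERE student_id IN (SELECT id FROM students WHERE gpa > 2.98)

Execution result:
id | student_id
3 | 4
5 | 4
6 | 8
7 | 4
9 | 2
10 | 8
11 | 4
12 | 4
13 | 2
14 | 8
15 | 4
16 | 1
17 | 4
19 | 2
20 | 1
21 | 2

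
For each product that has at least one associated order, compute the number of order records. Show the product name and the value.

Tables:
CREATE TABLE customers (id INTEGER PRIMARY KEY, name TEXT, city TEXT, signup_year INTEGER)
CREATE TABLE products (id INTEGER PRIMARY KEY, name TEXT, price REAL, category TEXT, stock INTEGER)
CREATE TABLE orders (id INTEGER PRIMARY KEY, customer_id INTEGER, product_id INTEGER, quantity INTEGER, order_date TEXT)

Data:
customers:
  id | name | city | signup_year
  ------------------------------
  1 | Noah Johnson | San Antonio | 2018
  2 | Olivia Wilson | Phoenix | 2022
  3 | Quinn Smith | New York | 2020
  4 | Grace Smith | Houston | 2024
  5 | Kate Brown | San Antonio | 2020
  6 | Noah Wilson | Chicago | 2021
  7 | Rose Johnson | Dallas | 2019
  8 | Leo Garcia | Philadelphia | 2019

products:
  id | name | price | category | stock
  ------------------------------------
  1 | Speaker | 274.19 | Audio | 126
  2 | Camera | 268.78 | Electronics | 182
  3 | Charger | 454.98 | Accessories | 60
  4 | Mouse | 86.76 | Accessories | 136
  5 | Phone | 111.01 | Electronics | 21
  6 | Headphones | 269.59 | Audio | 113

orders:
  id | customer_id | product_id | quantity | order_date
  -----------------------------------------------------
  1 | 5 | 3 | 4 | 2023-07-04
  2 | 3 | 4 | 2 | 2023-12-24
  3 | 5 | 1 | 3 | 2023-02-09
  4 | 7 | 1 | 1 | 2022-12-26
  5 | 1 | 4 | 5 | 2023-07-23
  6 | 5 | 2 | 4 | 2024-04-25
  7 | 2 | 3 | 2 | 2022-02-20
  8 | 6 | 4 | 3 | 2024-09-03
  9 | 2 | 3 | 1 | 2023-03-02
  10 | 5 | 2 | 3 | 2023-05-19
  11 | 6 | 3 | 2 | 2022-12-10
SELECT p.name, COUNT(*) AS n FROM orders c JOIN products p ON c.product_id = p.id GROUP BY p.id, p.name

Execution result:
name | n
Speaker | 2
Camera | 2
Charger | 4
Mouse | 3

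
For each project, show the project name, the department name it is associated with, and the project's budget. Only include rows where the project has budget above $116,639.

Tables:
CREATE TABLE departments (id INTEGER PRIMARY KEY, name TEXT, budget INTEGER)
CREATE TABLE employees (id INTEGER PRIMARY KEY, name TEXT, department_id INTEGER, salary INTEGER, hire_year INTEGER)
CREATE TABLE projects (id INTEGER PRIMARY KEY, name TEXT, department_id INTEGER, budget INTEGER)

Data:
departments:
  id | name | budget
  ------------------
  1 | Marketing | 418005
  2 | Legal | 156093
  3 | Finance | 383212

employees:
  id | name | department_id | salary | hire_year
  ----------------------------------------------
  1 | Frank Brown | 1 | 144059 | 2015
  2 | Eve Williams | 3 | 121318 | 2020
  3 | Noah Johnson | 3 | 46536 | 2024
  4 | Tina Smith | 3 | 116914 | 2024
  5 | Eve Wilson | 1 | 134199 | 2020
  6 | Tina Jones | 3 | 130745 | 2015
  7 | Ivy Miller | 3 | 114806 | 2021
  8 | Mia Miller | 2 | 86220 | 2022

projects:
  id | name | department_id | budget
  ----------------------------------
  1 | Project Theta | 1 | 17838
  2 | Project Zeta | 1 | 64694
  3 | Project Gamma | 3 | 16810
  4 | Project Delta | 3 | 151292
SELECT c.name, p.name AS department, c.budget FROM projects c JOIN departments p ON c.department_id = p.id WHERE c.budget > 116639

Execution result:
name | department | budget
Project Delta | Finance | 151292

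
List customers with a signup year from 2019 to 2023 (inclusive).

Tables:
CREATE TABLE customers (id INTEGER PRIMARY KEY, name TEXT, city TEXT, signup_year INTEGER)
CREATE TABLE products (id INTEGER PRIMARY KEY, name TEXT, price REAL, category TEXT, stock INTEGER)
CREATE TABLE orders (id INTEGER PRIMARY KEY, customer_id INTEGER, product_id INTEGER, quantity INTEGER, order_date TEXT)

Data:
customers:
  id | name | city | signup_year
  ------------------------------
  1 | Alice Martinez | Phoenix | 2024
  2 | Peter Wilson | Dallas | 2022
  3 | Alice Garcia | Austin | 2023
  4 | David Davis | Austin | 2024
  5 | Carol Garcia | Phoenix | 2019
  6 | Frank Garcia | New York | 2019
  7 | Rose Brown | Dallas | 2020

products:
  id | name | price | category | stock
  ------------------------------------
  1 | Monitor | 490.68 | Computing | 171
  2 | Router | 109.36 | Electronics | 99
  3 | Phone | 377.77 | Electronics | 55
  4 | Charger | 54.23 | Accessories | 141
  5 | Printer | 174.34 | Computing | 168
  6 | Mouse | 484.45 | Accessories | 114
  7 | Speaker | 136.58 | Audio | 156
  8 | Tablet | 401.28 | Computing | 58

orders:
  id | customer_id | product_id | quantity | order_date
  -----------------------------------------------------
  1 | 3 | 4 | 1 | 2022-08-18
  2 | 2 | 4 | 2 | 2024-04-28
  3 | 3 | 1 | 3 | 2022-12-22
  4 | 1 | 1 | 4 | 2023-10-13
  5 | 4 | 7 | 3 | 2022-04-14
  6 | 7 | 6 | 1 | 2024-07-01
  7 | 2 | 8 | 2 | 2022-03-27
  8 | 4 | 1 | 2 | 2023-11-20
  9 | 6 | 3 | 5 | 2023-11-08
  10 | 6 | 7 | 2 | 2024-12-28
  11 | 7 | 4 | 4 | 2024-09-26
SELECT name, signup_year FROM customers WHERE signup_year BETWEEN 2019 AND 2023

Execution result:
name | signup_year
Peter Wilson | 2022
Alice Garcia | 2023
Carol Garcia | 2019
Frank Garcia | 2019
Rose Brown | 2020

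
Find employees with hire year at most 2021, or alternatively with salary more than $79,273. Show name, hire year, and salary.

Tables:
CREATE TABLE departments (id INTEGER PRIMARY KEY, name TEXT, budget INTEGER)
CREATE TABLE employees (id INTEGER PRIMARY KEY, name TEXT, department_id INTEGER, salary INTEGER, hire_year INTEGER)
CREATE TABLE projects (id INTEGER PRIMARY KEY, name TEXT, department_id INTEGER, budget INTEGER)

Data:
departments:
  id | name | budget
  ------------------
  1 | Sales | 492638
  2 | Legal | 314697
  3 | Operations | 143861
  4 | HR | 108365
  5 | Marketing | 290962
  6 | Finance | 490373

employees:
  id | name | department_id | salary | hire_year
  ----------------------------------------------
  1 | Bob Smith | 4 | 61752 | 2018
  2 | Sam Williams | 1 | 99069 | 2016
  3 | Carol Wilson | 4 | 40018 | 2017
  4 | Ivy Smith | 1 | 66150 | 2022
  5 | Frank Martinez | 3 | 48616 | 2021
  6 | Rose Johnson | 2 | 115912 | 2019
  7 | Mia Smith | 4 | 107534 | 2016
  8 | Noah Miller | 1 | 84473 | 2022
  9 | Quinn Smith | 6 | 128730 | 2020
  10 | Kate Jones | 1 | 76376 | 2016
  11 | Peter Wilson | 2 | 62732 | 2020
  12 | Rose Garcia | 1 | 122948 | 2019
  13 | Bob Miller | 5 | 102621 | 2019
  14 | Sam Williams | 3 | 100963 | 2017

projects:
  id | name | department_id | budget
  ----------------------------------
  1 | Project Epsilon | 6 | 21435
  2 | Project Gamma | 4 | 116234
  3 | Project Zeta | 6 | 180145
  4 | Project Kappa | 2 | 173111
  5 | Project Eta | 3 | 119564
SELECT name, hire_year, salary FROM employees WHERE hire_year <= 2021 OR salary > 79273

Execution result:
name | hire_year | salary
Bob Smith | 2018 | 61752
Sam Williams | 2016 | 99069
Carol Wilson | 2017 | 40018
Frank Martinez | 2021 | 48616
Rose Johnson | 2019 | 115912
Mia Smith | 2016 | 107534
Noah Miller | 2022 | 84473
Quinn Smith | 2020 | 128730
Kate Jones | 2016 | 76376
Peter Wilson | 2020 | 62732
Rose Garcia | 2019 | 122948
Bob Miller | 2019 | 102621
Sam Williams | 2017 | 100963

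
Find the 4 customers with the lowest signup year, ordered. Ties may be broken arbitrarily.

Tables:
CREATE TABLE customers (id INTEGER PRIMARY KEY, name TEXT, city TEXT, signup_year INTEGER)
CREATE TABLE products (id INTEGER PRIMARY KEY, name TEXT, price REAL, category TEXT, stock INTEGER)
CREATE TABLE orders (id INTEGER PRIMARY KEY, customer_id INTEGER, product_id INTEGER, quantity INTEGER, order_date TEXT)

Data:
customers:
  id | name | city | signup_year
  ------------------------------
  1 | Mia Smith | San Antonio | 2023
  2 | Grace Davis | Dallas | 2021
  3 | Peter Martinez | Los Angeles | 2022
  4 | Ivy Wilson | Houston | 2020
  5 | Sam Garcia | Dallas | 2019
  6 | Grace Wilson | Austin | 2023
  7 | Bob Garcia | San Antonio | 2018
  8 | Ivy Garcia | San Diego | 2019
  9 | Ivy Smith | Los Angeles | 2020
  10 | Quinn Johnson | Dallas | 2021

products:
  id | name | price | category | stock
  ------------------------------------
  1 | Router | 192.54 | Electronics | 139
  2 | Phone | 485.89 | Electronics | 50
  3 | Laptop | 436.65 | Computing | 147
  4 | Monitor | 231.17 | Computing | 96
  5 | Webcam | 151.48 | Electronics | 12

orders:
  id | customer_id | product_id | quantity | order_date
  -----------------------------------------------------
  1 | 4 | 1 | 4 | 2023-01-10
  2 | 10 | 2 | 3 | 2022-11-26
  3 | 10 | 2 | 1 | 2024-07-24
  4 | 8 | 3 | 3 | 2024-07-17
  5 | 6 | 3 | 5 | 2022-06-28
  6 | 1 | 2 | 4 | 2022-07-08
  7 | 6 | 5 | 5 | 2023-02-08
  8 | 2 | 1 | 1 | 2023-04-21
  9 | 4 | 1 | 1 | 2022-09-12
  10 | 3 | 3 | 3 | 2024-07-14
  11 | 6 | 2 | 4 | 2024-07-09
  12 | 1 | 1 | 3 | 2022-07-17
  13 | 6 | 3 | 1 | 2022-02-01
SELECT name, signup_year FROM customers ORDER BY signup_year ASC LIMIT 4

Execution result:
name | signup_year
Bob Garcia | 2018
Sam Garcia | 2019
Ivy Garcia | 2019
Ivy Wilson | 2020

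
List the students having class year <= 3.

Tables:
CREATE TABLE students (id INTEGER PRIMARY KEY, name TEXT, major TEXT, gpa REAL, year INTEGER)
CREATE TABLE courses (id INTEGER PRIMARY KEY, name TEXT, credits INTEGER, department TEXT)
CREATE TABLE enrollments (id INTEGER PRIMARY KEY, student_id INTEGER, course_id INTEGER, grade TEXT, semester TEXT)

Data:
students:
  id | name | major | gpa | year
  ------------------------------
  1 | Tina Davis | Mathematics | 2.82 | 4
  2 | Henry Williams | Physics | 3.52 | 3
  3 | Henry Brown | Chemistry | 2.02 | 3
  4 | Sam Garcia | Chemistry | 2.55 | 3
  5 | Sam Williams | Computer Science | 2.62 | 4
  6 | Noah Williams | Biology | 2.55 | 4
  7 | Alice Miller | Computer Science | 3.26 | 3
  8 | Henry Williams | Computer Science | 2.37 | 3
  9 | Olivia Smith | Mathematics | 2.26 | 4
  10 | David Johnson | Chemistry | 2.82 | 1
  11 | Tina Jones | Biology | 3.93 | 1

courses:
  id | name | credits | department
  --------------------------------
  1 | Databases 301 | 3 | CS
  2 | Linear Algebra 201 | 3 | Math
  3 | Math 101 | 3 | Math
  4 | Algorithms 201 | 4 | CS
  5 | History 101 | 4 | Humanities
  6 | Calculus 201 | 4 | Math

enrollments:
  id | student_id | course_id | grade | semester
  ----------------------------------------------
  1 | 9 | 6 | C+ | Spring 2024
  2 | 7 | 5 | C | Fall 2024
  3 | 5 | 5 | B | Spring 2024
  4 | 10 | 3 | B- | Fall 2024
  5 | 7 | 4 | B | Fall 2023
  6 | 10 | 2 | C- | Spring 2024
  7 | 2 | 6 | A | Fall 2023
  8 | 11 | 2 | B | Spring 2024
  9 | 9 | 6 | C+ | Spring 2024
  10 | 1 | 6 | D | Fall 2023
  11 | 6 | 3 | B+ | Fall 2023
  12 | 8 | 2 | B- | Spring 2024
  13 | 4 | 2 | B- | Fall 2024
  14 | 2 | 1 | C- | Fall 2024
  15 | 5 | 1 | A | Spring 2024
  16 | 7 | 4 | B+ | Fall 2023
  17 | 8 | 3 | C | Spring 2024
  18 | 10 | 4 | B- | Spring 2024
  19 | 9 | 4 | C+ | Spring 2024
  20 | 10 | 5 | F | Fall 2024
SELECT name, year FROM students WHERE year <= 3

Execution result:
name | year
Henry Williams | 3
Henry Brown | 3
Sam Garcia | 3
Alice Miller | 3
Henry Williams | 3
David Johnson | 1
Tina Jones | 1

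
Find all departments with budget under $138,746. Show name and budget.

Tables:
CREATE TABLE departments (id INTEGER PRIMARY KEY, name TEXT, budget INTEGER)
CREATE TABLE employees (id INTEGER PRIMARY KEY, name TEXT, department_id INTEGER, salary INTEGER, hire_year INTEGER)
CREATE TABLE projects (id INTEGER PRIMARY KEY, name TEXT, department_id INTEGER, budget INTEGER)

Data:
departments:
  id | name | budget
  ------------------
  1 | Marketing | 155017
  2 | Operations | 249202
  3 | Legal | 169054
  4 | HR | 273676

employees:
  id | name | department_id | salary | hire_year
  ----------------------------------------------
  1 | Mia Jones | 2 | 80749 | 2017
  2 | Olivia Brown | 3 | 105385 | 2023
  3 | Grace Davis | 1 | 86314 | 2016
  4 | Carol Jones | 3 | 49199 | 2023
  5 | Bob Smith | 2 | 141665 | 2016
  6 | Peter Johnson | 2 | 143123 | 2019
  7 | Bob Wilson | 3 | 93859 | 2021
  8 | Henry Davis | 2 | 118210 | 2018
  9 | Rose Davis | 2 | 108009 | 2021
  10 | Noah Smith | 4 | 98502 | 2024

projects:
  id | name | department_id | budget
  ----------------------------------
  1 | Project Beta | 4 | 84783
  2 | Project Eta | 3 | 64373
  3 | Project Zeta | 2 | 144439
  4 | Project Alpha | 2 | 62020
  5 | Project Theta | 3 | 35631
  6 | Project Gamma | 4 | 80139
SELECT name, budget FROM departments WHERE budget < 138746

Execution result:
(no rows)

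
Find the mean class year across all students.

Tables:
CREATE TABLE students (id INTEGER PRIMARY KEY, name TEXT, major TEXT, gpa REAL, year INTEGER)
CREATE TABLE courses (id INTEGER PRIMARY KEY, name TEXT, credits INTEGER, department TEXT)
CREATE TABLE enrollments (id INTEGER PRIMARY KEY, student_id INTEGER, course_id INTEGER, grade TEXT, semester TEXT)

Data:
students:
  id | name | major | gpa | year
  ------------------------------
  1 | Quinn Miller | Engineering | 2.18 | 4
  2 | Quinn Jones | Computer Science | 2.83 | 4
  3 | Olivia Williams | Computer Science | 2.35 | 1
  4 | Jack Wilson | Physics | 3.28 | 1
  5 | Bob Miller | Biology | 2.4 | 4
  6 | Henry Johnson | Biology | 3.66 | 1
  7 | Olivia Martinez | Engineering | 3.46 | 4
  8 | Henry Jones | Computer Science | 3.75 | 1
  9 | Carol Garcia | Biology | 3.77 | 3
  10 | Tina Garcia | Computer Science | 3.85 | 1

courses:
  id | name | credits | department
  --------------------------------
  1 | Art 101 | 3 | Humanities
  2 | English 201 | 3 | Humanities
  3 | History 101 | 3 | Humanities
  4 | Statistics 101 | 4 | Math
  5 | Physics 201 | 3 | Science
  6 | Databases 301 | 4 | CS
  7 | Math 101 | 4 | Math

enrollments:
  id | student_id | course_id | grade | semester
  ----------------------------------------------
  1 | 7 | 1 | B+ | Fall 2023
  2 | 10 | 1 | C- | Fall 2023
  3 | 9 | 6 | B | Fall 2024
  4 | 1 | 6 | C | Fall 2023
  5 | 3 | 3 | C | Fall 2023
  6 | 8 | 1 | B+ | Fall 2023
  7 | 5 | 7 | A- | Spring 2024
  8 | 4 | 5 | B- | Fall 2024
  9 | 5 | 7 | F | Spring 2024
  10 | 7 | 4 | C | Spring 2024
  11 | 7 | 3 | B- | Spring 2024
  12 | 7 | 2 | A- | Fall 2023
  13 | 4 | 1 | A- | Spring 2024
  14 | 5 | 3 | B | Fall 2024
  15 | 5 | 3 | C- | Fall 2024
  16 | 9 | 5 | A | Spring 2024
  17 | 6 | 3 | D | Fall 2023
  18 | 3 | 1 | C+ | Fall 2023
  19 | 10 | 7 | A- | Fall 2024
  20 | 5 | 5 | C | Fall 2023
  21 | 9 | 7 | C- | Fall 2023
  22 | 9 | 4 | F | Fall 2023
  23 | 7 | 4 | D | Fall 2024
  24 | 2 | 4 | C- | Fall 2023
SELECT AVG(year) FROM students

Execution result:
2.40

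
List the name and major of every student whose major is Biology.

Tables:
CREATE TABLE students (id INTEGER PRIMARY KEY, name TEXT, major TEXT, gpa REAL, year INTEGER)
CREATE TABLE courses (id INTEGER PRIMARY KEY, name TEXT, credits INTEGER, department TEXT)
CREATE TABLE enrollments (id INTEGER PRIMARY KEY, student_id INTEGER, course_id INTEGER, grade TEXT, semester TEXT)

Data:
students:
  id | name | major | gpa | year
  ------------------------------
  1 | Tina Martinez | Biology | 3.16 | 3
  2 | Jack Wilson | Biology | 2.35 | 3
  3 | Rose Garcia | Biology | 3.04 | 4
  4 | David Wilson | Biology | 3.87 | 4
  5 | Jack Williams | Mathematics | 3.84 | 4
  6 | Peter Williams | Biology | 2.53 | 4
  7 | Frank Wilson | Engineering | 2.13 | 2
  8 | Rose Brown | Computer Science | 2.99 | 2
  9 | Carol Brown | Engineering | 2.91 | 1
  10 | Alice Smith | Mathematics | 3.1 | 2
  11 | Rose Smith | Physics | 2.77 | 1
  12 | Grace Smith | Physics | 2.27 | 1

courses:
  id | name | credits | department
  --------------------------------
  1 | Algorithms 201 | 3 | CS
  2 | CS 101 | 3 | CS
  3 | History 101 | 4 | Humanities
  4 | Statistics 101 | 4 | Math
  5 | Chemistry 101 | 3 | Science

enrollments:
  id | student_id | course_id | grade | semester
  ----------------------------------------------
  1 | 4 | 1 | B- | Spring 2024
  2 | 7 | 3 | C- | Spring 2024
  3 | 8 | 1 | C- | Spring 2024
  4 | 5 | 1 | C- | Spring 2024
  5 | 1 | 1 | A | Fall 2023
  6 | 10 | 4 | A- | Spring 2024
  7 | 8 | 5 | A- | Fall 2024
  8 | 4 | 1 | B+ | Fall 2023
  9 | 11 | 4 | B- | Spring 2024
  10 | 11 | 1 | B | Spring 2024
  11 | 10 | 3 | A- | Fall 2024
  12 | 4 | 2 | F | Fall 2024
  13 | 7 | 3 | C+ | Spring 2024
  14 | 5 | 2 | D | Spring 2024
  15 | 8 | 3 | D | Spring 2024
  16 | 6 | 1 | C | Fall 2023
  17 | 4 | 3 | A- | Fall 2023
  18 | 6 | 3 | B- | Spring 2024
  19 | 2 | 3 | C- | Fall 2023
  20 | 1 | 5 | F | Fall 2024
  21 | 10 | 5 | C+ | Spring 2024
SELECT name, major FROM students WHERE major = 'Biology'

Execution result:
name | major
Tina Martinez | Biology
Jack Wilson | Biology
Rose Garcia | Biology
David Wilson | Biology
Peter Williams | Biology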